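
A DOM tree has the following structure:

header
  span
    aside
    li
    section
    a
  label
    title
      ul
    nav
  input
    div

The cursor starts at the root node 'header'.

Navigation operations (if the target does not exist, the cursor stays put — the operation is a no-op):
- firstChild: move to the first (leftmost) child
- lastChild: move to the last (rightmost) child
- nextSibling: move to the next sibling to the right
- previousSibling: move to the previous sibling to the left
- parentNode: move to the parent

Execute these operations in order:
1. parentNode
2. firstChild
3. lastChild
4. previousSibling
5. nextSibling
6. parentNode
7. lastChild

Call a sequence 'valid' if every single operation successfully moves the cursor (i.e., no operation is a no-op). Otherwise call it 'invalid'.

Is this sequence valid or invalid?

Answer: invalid

Derivation:
After 1 (parentNode): header (no-op, stayed)
After 2 (firstChild): span
After 3 (lastChild): a
After 4 (previousSibling): section
After 5 (nextSibling): a
After 6 (parentNode): span
After 7 (lastChild): a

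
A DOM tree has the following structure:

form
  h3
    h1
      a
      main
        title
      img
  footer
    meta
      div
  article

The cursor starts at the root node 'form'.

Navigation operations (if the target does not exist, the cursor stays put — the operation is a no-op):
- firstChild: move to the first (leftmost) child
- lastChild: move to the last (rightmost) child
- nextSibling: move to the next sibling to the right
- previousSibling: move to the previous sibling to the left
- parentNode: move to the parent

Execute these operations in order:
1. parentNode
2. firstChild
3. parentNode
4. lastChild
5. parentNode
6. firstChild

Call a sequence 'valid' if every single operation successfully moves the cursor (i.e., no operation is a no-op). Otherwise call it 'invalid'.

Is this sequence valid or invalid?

After 1 (parentNode): form (no-op, stayed)
After 2 (firstChild): h3
After 3 (parentNode): form
After 4 (lastChild): article
After 5 (parentNode): form
After 6 (firstChild): h3

Answer: invalid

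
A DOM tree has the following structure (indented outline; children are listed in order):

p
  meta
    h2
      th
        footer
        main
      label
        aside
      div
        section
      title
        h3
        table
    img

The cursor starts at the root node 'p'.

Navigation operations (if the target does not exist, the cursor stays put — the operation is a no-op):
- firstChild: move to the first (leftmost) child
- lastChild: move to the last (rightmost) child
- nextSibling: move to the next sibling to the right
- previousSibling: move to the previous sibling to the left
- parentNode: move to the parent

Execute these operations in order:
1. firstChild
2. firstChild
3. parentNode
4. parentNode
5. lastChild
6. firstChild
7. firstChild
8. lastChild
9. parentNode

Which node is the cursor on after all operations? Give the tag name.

After 1 (firstChild): meta
After 2 (firstChild): h2
After 3 (parentNode): meta
After 4 (parentNode): p
After 5 (lastChild): meta
After 6 (firstChild): h2
After 7 (firstChild): th
After 8 (lastChild): main
After 9 (parentNode): th

Answer: th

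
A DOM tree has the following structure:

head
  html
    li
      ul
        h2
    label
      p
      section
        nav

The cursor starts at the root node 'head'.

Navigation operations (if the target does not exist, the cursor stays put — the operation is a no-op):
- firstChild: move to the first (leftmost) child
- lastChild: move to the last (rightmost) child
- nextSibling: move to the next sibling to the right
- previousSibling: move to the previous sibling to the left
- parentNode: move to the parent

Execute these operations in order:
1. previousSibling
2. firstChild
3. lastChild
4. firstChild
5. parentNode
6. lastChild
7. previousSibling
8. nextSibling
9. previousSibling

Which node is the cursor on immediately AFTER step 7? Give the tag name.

After 1 (previousSibling): head (no-op, stayed)
After 2 (firstChild): html
After 3 (lastChild): label
After 4 (firstChild): p
After 5 (parentNode): label
After 6 (lastChild): section
After 7 (previousSibling): p

Answer: p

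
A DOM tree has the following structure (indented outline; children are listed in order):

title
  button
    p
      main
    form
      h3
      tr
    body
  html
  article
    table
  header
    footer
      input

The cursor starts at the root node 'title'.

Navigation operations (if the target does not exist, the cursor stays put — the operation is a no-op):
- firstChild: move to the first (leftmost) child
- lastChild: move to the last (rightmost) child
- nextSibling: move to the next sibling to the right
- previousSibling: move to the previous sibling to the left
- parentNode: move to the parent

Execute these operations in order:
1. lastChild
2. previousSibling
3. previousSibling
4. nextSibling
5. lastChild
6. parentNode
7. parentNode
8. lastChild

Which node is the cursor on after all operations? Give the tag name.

After 1 (lastChild): header
After 2 (previousSibling): article
After 3 (previousSibling): html
After 4 (nextSibling): article
After 5 (lastChild): table
After 6 (parentNode): article
After 7 (parentNode): title
After 8 (lastChild): header

Answer: header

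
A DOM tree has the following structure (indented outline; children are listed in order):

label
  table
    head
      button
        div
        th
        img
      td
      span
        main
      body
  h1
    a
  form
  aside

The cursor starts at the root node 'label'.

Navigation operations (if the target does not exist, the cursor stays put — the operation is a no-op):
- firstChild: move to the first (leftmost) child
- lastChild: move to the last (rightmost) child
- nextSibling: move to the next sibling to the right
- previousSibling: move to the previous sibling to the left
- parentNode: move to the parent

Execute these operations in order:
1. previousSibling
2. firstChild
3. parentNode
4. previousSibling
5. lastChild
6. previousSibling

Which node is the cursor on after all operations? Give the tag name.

Answer: form

Derivation:
After 1 (previousSibling): label (no-op, stayed)
After 2 (firstChild): table
After 3 (parentNode): label
After 4 (previousSibling): label (no-op, stayed)
After 5 (lastChild): aside
After 6 (previousSibling): form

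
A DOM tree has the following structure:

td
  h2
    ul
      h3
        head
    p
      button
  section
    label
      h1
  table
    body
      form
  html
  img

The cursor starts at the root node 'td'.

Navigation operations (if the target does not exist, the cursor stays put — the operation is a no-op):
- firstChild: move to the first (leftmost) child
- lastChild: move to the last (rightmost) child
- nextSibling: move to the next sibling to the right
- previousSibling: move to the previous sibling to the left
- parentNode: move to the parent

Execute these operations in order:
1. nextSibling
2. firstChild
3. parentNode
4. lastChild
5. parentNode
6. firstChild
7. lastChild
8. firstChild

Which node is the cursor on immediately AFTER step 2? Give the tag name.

After 1 (nextSibling): td (no-op, stayed)
After 2 (firstChild): h2

Answer: h2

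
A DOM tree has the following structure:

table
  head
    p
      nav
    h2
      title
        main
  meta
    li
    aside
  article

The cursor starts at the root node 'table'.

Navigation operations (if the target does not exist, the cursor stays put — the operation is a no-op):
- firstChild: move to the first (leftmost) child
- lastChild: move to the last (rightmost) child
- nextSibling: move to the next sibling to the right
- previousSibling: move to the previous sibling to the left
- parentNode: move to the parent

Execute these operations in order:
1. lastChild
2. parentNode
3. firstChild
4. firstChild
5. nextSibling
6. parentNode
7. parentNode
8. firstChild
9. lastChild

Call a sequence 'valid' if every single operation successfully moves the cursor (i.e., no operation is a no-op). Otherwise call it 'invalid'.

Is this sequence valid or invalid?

After 1 (lastChild): article
After 2 (parentNode): table
After 3 (firstChild): head
After 4 (firstChild): p
After 5 (nextSibling): h2
After 6 (parentNode): head
After 7 (parentNode): table
After 8 (firstChild): head
After 9 (lastChild): h2

Answer: valid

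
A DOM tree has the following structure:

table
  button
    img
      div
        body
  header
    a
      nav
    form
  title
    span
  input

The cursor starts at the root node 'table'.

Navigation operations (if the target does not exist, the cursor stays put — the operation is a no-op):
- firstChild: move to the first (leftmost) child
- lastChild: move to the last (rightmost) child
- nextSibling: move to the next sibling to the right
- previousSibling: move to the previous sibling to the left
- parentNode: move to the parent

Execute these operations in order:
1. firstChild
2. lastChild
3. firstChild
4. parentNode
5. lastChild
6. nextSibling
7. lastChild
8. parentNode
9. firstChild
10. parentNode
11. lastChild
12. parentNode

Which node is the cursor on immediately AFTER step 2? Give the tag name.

Answer: img

Derivation:
After 1 (firstChild): button
After 2 (lastChild): img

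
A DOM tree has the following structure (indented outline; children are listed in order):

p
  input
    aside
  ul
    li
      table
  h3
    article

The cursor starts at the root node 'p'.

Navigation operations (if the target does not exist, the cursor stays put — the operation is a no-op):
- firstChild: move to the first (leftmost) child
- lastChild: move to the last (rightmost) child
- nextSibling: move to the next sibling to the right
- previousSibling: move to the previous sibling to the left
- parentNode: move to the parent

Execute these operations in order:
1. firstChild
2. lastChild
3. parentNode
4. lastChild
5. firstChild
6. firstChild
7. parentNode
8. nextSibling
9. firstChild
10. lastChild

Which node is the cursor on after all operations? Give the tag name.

Answer: table

Derivation:
After 1 (firstChild): input
After 2 (lastChild): aside
After 3 (parentNode): input
After 4 (lastChild): aside
After 5 (firstChild): aside (no-op, stayed)
After 6 (firstChild): aside (no-op, stayed)
After 7 (parentNode): input
After 8 (nextSibling): ul
After 9 (firstChild): li
After 10 (lastChild): table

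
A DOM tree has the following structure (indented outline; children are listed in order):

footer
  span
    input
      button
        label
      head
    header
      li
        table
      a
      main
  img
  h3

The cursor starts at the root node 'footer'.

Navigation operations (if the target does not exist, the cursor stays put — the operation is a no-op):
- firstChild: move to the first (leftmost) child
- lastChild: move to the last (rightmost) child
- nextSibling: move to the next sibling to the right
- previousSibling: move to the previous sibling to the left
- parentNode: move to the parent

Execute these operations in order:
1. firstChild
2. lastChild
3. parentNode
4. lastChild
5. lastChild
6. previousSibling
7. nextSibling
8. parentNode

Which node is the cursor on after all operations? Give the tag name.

Answer: header

Derivation:
After 1 (firstChild): span
After 2 (lastChild): header
After 3 (parentNode): span
After 4 (lastChild): header
After 5 (lastChild): main
After 6 (previousSibling): a
After 7 (nextSibling): main
After 8 (parentNode): header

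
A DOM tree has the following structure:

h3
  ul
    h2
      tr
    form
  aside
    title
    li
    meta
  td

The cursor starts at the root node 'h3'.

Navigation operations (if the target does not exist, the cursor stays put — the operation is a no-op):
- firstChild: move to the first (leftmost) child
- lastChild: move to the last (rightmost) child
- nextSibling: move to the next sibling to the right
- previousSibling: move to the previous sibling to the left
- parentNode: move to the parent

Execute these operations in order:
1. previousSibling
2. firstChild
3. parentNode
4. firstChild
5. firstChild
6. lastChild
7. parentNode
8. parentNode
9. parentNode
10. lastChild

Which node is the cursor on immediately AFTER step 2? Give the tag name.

Answer: ul

Derivation:
After 1 (previousSibling): h3 (no-op, stayed)
After 2 (firstChild): ul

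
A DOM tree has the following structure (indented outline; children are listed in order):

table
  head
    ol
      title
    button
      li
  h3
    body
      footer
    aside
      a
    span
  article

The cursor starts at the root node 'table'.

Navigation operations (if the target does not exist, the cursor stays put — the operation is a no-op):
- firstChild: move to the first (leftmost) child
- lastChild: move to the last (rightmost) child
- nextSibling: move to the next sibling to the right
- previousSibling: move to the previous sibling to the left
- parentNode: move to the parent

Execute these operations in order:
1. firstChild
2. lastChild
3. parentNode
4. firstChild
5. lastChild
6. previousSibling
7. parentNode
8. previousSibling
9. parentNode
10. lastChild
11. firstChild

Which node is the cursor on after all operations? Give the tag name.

After 1 (firstChild): head
After 2 (lastChild): button
After 3 (parentNode): head
After 4 (firstChild): ol
After 5 (lastChild): title
After 6 (previousSibling): title (no-op, stayed)
After 7 (parentNode): ol
After 8 (previousSibling): ol (no-op, stayed)
After 9 (parentNode): head
After 10 (lastChild): button
After 11 (firstChild): li

Answer: li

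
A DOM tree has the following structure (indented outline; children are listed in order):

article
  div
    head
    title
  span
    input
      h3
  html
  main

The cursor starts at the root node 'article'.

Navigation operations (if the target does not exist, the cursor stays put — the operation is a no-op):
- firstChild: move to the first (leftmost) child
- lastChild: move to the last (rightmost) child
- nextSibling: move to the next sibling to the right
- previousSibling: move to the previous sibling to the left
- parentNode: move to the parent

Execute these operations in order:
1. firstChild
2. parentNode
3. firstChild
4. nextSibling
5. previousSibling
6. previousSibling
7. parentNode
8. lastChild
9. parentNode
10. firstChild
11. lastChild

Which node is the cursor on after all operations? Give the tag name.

After 1 (firstChild): div
After 2 (parentNode): article
After 3 (firstChild): div
After 4 (nextSibling): span
After 5 (previousSibling): div
After 6 (previousSibling): div (no-op, stayed)
After 7 (parentNode): article
After 8 (lastChild): main
After 9 (parentNode): article
After 10 (firstChild): div
After 11 (lastChild): title

Answer: title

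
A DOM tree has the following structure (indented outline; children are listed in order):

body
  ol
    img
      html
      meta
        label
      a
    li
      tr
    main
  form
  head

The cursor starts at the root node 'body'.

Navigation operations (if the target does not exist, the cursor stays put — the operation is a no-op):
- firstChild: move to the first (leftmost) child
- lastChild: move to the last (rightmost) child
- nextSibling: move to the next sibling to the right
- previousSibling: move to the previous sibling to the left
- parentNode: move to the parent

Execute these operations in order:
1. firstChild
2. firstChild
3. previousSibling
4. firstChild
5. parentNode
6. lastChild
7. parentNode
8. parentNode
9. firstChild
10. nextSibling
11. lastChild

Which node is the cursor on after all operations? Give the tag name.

After 1 (firstChild): ol
After 2 (firstChild): img
After 3 (previousSibling): img (no-op, stayed)
After 4 (firstChild): html
After 5 (parentNode): img
After 6 (lastChild): a
After 7 (parentNode): img
After 8 (parentNode): ol
After 9 (firstChild): img
After 10 (nextSibling): li
After 11 (lastChild): tr

Answer: tr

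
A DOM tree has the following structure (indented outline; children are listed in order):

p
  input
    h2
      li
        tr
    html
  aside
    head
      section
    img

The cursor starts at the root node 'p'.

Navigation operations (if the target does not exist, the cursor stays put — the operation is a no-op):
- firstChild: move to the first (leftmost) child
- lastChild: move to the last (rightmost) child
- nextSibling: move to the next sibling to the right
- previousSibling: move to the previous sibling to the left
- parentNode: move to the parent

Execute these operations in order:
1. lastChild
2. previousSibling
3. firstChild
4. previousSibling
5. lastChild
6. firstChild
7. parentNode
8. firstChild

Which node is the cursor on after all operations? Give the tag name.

After 1 (lastChild): aside
After 2 (previousSibling): input
After 3 (firstChild): h2
After 4 (previousSibling): h2 (no-op, stayed)
After 5 (lastChild): li
After 6 (firstChild): tr
After 7 (parentNode): li
After 8 (firstChild): tr

Answer: tr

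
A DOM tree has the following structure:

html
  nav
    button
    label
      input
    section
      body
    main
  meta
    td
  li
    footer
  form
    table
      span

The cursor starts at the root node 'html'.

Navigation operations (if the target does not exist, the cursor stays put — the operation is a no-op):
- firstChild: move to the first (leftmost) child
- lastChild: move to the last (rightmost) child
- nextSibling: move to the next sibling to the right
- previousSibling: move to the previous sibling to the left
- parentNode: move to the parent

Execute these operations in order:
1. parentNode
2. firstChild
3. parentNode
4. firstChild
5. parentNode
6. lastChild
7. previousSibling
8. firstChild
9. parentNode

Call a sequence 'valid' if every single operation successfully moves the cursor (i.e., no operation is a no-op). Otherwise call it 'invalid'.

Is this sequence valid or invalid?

Answer: invalid

Derivation:
After 1 (parentNode): html (no-op, stayed)
After 2 (firstChild): nav
After 3 (parentNode): html
After 4 (firstChild): nav
After 5 (parentNode): html
After 6 (lastChild): form
After 7 (previousSibling): li
After 8 (firstChild): footer
After 9 (parentNode): li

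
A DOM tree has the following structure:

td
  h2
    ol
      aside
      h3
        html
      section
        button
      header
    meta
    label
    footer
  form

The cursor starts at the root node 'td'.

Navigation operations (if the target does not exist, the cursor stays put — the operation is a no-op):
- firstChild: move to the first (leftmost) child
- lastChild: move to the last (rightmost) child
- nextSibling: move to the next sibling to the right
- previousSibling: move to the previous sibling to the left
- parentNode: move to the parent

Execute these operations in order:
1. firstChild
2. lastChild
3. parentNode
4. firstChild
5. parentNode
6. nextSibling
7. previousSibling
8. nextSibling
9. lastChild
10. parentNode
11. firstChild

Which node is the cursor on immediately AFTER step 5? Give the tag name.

Answer: h2

Derivation:
After 1 (firstChild): h2
After 2 (lastChild): footer
After 3 (parentNode): h2
After 4 (firstChild): ol
After 5 (parentNode): h2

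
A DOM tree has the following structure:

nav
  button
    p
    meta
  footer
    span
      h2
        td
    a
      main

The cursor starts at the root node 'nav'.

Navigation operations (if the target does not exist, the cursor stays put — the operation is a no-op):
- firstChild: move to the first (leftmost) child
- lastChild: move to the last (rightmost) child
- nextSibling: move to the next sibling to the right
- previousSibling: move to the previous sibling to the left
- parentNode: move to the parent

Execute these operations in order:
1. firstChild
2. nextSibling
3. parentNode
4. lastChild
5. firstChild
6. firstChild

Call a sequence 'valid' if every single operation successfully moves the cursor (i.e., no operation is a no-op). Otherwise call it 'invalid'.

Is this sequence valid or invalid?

After 1 (firstChild): button
After 2 (nextSibling): footer
After 3 (parentNode): nav
After 4 (lastChild): footer
After 5 (firstChild): span
After 6 (firstChild): h2

Answer: valid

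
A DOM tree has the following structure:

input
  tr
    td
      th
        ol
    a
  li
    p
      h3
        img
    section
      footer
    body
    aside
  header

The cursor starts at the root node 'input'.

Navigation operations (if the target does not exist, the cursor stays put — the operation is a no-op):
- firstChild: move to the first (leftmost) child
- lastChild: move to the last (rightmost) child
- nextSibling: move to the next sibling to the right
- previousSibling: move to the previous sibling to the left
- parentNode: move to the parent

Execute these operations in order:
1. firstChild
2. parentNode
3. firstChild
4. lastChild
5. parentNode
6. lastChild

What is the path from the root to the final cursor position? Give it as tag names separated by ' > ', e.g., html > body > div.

After 1 (firstChild): tr
After 2 (parentNode): input
After 3 (firstChild): tr
After 4 (lastChild): a
After 5 (parentNode): tr
After 6 (lastChild): a

Answer: input > tr > a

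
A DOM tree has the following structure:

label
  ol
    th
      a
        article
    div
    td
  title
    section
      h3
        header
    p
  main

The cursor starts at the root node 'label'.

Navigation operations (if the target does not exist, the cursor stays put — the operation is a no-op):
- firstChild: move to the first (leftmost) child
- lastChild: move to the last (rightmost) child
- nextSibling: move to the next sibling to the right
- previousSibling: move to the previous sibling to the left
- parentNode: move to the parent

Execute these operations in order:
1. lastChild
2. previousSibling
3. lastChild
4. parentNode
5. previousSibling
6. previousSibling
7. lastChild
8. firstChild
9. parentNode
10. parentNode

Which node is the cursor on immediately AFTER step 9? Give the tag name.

Answer: ol

Derivation:
After 1 (lastChild): main
After 2 (previousSibling): title
After 3 (lastChild): p
After 4 (parentNode): title
After 5 (previousSibling): ol
After 6 (previousSibling): ol (no-op, stayed)
After 7 (lastChild): td
After 8 (firstChild): td (no-op, stayed)
After 9 (parentNode): ol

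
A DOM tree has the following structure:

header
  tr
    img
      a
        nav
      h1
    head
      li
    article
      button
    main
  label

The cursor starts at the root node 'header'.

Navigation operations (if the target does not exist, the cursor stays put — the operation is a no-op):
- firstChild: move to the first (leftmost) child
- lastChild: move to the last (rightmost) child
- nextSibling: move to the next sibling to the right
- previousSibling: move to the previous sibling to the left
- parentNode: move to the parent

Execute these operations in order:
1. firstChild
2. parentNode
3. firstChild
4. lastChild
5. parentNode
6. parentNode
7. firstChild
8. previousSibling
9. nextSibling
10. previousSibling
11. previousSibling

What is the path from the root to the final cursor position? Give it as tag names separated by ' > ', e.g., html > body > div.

After 1 (firstChild): tr
After 2 (parentNode): header
After 3 (firstChild): tr
After 4 (lastChild): main
After 5 (parentNode): tr
After 6 (parentNode): header
After 7 (firstChild): tr
After 8 (previousSibling): tr (no-op, stayed)
After 9 (nextSibling): label
After 10 (previousSibling): tr
After 11 (previousSibling): tr (no-op, stayed)

Answer: header > tr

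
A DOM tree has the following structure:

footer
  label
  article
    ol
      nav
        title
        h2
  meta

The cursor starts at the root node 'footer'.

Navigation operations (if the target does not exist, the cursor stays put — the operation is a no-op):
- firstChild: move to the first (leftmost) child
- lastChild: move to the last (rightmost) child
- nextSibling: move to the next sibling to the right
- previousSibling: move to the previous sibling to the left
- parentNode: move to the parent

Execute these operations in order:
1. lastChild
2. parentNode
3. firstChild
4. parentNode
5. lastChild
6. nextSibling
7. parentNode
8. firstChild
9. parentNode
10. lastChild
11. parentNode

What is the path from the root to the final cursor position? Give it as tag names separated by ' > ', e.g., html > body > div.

Answer: footer

Derivation:
After 1 (lastChild): meta
After 2 (parentNode): footer
After 3 (firstChild): label
After 4 (parentNode): footer
After 5 (lastChild): meta
After 6 (nextSibling): meta (no-op, stayed)
After 7 (parentNode): footer
After 8 (firstChild): label
After 9 (parentNode): footer
After 10 (lastChild): meta
After 11 (parentNode): footer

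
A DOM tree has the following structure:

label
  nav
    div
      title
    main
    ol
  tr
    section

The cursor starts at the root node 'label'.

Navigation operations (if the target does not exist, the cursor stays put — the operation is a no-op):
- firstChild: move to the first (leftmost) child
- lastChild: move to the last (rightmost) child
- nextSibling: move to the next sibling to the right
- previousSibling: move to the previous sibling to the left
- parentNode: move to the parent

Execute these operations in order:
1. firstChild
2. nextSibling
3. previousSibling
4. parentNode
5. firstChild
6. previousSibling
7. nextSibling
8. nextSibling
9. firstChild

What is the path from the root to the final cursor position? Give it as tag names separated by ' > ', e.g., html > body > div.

After 1 (firstChild): nav
After 2 (nextSibling): tr
After 3 (previousSibling): nav
After 4 (parentNode): label
After 5 (firstChild): nav
After 6 (previousSibling): nav (no-op, stayed)
After 7 (nextSibling): tr
After 8 (nextSibling): tr (no-op, stayed)
After 9 (firstChild): section

Answer: label > tr > section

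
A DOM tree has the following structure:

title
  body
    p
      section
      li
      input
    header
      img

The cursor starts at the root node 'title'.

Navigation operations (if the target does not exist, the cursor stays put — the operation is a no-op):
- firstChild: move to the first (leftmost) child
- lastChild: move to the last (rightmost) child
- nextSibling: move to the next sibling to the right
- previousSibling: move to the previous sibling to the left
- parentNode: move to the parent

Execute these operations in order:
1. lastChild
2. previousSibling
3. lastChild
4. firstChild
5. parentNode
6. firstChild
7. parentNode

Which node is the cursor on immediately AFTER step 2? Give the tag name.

After 1 (lastChild): body
After 2 (previousSibling): body (no-op, stayed)

Answer: body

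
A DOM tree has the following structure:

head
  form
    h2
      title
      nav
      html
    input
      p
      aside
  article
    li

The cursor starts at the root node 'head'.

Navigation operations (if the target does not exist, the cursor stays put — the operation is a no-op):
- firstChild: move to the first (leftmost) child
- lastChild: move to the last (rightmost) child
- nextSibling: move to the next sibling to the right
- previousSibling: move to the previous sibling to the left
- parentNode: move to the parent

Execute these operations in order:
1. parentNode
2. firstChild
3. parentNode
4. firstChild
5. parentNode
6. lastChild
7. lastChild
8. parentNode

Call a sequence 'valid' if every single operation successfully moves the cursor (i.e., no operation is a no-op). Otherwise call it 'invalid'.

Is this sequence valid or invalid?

After 1 (parentNode): head (no-op, stayed)
After 2 (firstChild): form
After 3 (parentNode): head
After 4 (firstChild): form
After 5 (parentNode): head
After 6 (lastChild): article
After 7 (lastChild): li
After 8 (parentNode): article

Answer: invalid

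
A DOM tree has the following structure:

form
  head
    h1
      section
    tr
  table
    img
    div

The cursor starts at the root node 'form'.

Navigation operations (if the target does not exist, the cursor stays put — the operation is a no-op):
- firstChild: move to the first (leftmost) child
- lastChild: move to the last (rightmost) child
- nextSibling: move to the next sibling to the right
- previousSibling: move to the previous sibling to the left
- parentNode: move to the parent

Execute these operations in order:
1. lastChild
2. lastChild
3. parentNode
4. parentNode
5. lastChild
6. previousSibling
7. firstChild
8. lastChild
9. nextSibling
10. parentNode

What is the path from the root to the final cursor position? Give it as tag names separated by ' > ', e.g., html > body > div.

Answer: form > head > h1

Derivation:
After 1 (lastChild): table
After 2 (lastChild): div
After 3 (parentNode): table
After 4 (parentNode): form
After 5 (lastChild): table
After 6 (previousSibling): head
After 7 (firstChild): h1
After 8 (lastChild): section
After 9 (nextSibling): section (no-op, stayed)
After 10 (parentNode): h1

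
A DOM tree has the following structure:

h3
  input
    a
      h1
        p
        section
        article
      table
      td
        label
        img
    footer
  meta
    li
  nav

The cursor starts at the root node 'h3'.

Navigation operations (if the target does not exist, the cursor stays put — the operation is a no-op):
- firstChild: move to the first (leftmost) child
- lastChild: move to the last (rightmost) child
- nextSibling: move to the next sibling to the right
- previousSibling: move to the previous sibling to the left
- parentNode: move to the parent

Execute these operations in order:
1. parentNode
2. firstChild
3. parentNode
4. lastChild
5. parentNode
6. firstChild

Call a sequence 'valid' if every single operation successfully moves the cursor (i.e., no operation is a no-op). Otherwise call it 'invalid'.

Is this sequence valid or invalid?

After 1 (parentNode): h3 (no-op, stayed)
After 2 (firstChild): input
After 3 (parentNode): h3
After 4 (lastChild): nav
After 5 (parentNode): h3
After 6 (firstChild): input

Answer: invalid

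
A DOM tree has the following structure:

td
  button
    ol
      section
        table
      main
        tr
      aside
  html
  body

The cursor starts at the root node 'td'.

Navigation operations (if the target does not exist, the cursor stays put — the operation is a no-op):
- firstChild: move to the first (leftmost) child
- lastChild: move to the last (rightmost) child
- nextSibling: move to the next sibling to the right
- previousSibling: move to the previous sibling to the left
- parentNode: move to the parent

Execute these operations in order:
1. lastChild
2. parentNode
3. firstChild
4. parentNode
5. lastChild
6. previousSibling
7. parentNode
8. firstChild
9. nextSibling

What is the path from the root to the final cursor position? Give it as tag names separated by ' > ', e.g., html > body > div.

After 1 (lastChild): body
After 2 (parentNode): td
After 3 (firstChild): button
After 4 (parentNode): td
After 5 (lastChild): body
After 6 (previousSibling): html
After 7 (parentNode): td
After 8 (firstChild): button
After 9 (nextSibling): html

Answer: td > html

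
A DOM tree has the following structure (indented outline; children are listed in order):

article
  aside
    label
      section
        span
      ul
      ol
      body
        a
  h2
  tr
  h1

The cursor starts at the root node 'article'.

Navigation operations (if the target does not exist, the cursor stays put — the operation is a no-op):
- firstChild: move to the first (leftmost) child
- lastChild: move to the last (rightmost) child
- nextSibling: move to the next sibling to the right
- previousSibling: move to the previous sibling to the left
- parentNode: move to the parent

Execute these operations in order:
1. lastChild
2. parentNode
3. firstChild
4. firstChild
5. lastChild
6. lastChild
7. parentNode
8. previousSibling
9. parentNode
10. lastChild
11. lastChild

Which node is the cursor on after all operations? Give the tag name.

After 1 (lastChild): h1
After 2 (parentNode): article
After 3 (firstChild): aside
After 4 (firstChild): label
After 5 (lastChild): body
After 6 (lastChild): a
After 7 (parentNode): body
After 8 (previousSibling): ol
After 9 (parentNode): label
After 10 (lastChild): body
After 11 (lastChild): a

Answer: a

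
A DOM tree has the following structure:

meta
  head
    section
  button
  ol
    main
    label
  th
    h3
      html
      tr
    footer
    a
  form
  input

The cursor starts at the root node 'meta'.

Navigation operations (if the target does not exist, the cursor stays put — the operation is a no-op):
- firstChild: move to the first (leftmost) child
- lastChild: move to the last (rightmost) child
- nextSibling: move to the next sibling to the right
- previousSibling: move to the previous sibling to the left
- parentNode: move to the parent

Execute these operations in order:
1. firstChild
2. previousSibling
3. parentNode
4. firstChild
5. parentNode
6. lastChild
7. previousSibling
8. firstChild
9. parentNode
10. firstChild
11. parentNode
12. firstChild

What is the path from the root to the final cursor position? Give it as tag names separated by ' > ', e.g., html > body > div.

Answer: meta > head

Derivation:
After 1 (firstChild): head
After 2 (previousSibling): head (no-op, stayed)
After 3 (parentNode): meta
After 4 (firstChild): head
After 5 (parentNode): meta
After 6 (lastChild): input
After 7 (previousSibling): form
After 8 (firstChild): form (no-op, stayed)
After 9 (parentNode): meta
After 10 (firstChild): head
After 11 (parentNode): meta
After 12 (firstChild): head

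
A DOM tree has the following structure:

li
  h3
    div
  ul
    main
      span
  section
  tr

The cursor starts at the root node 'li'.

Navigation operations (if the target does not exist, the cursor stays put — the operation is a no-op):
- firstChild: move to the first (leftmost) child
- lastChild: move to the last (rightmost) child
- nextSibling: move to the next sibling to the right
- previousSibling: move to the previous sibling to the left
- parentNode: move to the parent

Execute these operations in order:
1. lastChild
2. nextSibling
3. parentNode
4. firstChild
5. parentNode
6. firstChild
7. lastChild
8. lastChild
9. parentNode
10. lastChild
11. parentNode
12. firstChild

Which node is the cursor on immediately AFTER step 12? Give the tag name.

After 1 (lastChild): tr
After 2 (nextSibling): tr (no-op, stayed)
After 3 (parentNode): li
After 4 (firstChild): h3
After 5 (parentNode): li
After 6 (firstChild): h3
After 7 (lastChild): div
After 8 (lastChild): div (no-op, stayed)
After 9 (parentNode): h3
After 10 (lastChild): div
After 11 (parentNode): h3
After 12 (firstChild): div

Answer: div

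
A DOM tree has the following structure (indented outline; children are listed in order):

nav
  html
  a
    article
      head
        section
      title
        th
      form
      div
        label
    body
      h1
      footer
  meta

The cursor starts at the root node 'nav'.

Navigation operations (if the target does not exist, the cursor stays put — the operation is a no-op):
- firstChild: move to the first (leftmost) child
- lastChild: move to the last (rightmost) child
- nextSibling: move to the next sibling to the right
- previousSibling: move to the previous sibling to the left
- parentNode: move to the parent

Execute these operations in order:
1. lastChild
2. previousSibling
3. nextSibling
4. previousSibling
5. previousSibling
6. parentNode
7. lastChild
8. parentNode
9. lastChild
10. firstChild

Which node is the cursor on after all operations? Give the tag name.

Answer: meta

Derivation:
After 1 (lastChild): meta
After 2 (previousSibling): a
After 3 (nextSibling): meta
After 4 (previousSibling): a
After 5 (previousSibling): html
After 6 (parentNode): nav
After 7 (lastChild): meta
After 8 (parentNode): nav
After 9 (lastChild): meta
After 10 (firstChild): meta (no-op, stayed)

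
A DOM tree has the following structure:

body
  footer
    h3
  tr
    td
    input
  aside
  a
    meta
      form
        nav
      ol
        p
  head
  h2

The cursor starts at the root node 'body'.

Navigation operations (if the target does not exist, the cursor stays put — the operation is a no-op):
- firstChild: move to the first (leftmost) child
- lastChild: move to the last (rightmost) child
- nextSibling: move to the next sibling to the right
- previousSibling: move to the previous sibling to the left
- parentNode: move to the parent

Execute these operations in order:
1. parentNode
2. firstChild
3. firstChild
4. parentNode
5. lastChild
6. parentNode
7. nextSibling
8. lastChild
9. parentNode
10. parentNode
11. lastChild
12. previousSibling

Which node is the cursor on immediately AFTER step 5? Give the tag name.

After 1 (parentNode): body (no-op, stayed)
After 2 (firstChild): footer
After 3 (firstChild): h3
After 4 (parentNode): footer
After 5 (lastChild): h3

Answer: h3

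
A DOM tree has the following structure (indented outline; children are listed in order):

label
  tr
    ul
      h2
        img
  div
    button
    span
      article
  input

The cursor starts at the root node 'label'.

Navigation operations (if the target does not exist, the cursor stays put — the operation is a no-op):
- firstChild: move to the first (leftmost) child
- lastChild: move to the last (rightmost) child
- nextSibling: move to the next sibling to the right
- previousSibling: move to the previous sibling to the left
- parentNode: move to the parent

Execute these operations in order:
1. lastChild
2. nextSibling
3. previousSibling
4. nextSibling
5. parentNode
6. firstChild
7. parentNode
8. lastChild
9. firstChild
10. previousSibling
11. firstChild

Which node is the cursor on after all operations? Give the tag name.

After 1 (lastChild): input
After 2 (nextSibling): input (no-op, stayed)
After 3 (previousSibling): div
After 4 (nextSibling): input
After 5 (parentNode): label
After 6 (firstChild): tr
After 7 (parentNode): label
After 8 (lastChild): input
After 9 (firstChild): input (no-op, stayed)
After 10 (previousSibling): div
After 11 (firstChild): button

Answer: button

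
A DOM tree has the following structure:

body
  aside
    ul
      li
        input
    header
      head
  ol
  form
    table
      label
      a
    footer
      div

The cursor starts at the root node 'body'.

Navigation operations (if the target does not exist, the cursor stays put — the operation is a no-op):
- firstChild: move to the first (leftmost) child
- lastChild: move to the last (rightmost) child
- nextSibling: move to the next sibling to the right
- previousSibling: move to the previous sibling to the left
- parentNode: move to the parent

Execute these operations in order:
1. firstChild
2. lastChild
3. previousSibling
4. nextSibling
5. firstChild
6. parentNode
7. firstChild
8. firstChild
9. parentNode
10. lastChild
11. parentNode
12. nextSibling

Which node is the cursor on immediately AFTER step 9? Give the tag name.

After 1 (firstChild): aside
After 2 (lastChild): header
After 3 (previousSibling): ul
After 4 (nextSibling): header
After 5 (firstChild): head
After 6 (parentNode): header
After 7 (firstChild): head
After 8 (firstChild): head (no-op, stayed)
After 9 (parentNode): header

Answer: header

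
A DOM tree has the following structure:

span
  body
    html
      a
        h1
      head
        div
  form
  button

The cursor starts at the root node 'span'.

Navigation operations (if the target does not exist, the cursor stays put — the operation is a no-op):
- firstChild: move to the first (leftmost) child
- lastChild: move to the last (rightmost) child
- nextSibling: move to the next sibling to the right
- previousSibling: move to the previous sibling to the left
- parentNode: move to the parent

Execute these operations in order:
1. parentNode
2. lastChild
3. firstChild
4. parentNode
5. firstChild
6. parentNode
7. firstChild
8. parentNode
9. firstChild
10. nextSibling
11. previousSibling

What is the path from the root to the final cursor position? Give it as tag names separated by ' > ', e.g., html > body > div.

After 1 (parentNode): span (no-op, stayed)
After 2 (lastChild): button
After 3 (firstChild): button (no-op, stayed)
After 4 (parentNode): span
After 5 (firstChild): body
After 6 (parentNode): span
After 7 (firstChild): body
After 8 (parentNode): span
After 9 (firstChild): body
After 10 (nextSibling): form
After 11 (previousSibling): body

Answer: span > body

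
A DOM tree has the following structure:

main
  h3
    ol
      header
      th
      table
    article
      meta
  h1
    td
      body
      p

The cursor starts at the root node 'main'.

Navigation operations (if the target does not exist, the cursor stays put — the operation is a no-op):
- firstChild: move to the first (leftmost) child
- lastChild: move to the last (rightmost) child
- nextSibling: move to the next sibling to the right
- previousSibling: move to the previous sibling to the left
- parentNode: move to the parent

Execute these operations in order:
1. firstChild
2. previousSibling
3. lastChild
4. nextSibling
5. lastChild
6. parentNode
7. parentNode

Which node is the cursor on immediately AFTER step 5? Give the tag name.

Answer: meta

Derivation:
After 1 (firstChild): h3
After 2 (previousSibling): h3 (no-op, stayed)
After 3 (lastChild): article
After 4 (nextSibling): article (no-op, stayed)
After 5 (lastChild): meta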